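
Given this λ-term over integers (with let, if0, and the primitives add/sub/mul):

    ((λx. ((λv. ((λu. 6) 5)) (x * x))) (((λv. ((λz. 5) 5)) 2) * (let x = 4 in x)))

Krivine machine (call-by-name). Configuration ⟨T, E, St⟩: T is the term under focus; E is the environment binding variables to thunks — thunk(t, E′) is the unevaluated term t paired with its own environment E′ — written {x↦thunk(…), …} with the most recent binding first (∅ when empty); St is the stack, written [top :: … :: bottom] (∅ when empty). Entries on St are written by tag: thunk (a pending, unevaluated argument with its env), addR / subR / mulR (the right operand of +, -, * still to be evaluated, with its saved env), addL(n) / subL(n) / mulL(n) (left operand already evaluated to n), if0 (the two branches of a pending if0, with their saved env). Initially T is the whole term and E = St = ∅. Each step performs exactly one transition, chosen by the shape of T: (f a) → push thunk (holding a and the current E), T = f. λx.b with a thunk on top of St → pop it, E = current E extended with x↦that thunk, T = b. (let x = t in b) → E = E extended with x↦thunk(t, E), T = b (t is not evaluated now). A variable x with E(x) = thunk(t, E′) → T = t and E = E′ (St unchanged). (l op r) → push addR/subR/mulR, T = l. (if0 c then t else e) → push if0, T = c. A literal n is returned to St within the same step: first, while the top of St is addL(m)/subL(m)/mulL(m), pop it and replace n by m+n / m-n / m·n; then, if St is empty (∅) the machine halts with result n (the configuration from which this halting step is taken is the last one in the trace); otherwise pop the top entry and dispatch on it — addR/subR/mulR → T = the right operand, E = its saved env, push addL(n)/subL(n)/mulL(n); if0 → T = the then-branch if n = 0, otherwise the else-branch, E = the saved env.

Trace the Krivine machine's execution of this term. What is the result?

Answer: 6

Derivation:
t=0: ⟨T=((λx. ((λv. ((λu. 6) 5)) (x * x))) (((λv. ((λz. 5) 5)) 2) * (let x = 4 in x))); E=∅; St=∅⟩
t=1: ⟨T=(λx. ((λv. ((λu. 6) 5)) (x * x))); E=∅; St=[thunk]⟩
t=2: ⟨T=((λv. ((λu. 6) 5)) (x * x)); E={x↦thunk((((λv. ((λz. 5) 5)) 2) * (let x = 4 in x)), ∅)}; St=∅⟩
t=3: ⟨T=(λv. ((λu. 6) 5)); E={x↦thunk((((λv. ((λz. 5) 5)) 2) * (let x = 4 in x)), ∅)}; St=[thunk]⟩
t=4: ⟨T=((λu. 6) 5); E={v↦thunk((x * x), {x↦thunk((((λv. ((λz. 5) 5)) 2) * (let x = 4 in x)), ∅)}), x↦thunk((((λv. ((λz. 5) 5)) 2) * (let x = 4 in x)), ∅)}; St=∅⟩
t=5: ⟨T=(λu. 6); E={v↦thunk((x * x), {x↦thunk((((λv. ((λz. 5) 5)) 2) * (let x = 4 in x)), ∅)}), x↦thunk((((λv. ((λz. 5) 5)) 2) * (let x = 4 in x)), ∅)}; St=[thunk]⟩
t=6: ⟨T=6; E={u↦thunk(5, {v↦thunk((x * x), {x↦thunk((((λv. ((λz. 5) 5)) 2) * (let x = 4 in x)), ∅)}), x↦thunk((((λv. ((λz. 5) 5)) 2) * (let x = 4 in x)), ∅)}), v↦thunk((x * x), {x↦thunk((((λv. ((λz. 5) 5)) 2) * (let x = 4 in x)), ∅)}), x↦thunk((((λv. ((λz. 5) 5)) 2) * (let x = 4 in x)), ∅)}; St=∅⟩
→ final value 6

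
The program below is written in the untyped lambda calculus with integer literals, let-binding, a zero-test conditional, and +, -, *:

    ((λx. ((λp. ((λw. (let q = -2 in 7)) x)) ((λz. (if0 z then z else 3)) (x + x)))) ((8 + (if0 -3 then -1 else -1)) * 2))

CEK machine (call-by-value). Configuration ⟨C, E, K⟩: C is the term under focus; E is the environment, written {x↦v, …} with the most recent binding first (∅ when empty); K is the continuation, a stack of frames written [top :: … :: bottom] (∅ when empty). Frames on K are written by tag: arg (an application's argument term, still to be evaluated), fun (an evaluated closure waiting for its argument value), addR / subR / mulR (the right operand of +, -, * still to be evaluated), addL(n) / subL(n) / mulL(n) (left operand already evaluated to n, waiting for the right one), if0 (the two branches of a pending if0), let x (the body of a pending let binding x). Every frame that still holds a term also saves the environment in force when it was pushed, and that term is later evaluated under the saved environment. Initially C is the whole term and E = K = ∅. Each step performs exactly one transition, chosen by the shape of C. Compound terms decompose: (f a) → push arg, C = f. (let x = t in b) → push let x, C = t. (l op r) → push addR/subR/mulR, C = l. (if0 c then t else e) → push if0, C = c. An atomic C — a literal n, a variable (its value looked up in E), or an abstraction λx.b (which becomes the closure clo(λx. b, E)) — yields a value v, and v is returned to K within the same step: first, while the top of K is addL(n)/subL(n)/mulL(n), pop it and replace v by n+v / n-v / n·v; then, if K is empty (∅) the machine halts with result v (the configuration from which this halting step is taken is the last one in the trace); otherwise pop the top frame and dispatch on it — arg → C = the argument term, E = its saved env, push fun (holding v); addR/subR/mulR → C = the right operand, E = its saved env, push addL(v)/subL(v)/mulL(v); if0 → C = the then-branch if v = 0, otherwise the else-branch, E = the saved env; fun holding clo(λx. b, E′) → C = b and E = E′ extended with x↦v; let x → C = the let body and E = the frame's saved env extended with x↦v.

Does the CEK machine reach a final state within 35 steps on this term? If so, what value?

0. [C=((λx. ((λp. ((λw. (let q = -2 in 7)) x)) ((λz. (if0 z then z else 3)) (x + x)))) ((8 + (if0 -3 then -1 else -1)) * 2)) | E=∅ | K=∅]
1. [C=(λx. ((λp. ((λw. (let q = -2 in 7)) x)) ((λz. (if0 z then z else 3)) (x + x)))) | E=∅ | K=[arg]]
2. [C=((8 + (if0 -3 then -1 else -1)) * 2) | E=∅ | K=[fun]]
3. [C=(8 + (if0 -3 then -1 else -1)) | E=∅ | K=[mulR :: fun]]
4. [C=8 | E=∅ | K=[addR :: mulR :: fun]]
5. [C=(if0 -3 then -1 else -1) | E=∅ | K=[addL(8) :: mulR :: fun]]
6. [C=-3 | E=∅ | K=[if0 :: addL(8) :: mulR :: fun]]
7. [C=-1 | E=∅ | K=[addL(8) :: mulR :: fun]]
8. [C=2 | E=∅ | K=[mulL(7) :: fun]]
9. [C=((λp. ((λw. (let q = -2 in 7)) x)) ((λz. (if0 z then z else 3)) (x + x))) | E={x↦14} | K=∅]
10. [C=(λp. ((λw. (let q = -2 in 7)) x)) | E={x↦14} | K=[arg]]
11. [C=((λz. (if0 z then z else 3)) (x + x)) | E={x↦14} | K=[fun]]
12. [C=(λz. (if0 z then z else 3)) | E={x↦14} | K=[arg :: fun]]
13. [C=(x + x) | E={x↦14} | K=[fun :: fun]]
14. [C=x | E={x↦14} | K=[addR :: fun :: fun]]
15. [C=x | E={x↦14} | K=[addL(14) :: fun :: fun]]
16. [C=(if0 z then z else 3) | E={z↦28, x↦14} | K=[fun]]
17. [C=z | E={z↦28, x↦14} | K=[if0 :: fun]]
18. [C=3 | E={z↦28, x↦14} | K=[fun]]
19. [C=((λw. (let q = -2 in 7)) x) | E={p↦3, x↦14} | K=∅]
20. [C=(λw. (let q = -2 in 7)) | E={p↦3, x↦14} | K=[arg]]
21. [C=x | E={p↦3, x↦14} | K=[fun]]
22. [C=(let q = -2 in 7) | E={w↦14, p↦3, x↦14} | K=∅]
23. [C=-2 | E={w↦14, p↦3, x↦14} | K=[let q]]
24. [C=7 | E={q↦-2, w↦14, p↦3, x↦14} | K=∅]
→ final value 7

Answer: 7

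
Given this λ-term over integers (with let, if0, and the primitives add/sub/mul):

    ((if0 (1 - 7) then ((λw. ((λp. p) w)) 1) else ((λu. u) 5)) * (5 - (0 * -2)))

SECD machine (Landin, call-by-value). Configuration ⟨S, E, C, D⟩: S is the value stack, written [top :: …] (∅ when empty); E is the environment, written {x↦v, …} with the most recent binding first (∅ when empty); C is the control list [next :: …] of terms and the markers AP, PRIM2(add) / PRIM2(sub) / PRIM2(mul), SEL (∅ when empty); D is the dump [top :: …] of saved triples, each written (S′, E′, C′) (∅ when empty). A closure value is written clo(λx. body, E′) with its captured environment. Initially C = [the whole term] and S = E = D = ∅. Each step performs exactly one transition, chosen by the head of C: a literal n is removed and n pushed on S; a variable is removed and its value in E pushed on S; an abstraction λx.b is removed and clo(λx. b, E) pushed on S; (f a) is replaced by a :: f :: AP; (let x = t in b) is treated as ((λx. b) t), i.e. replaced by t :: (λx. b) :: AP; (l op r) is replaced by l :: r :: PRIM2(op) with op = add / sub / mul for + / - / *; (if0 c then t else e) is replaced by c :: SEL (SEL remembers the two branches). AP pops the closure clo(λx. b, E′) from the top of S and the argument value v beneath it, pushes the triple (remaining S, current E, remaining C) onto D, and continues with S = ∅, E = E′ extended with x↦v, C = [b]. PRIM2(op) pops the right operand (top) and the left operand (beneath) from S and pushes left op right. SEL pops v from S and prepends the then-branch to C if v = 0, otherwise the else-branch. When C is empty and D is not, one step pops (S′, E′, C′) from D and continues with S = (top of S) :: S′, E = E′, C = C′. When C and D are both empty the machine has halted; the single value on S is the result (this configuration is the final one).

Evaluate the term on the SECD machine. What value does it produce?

[0] [S=∅ | E=∅ | C=[((if0 (1 - 7) then ((λw. ((λp. p) w)) 1) else ((λu. u) 5)) * (5 - (0 * -2)))] | D=∅]
[1] [S=∅ | E=∅ | C=[(if0 (1 - 7) then ((λw. ((λp. p) w)) 1) else ((λu. u) 5)) :: (5 - (0 * -2)) :: PRIM2(mul)] | D=∅]
[2] [S=∅ | E=∅ | C=[(1 - 7) :: SEL :: (5 - (0 * -2)) :: PRIM2(mul)] | D=∅]
[3] [S=∅ | E=∅ | C=[1 :: 7 :: PRIM2(sub) :: SEL :: (5 - (0 * -2)) :: PRIM2(mul)] | D=∅]
[4] [S=[1] | E=∅ | C=[7 :: PRIM2(sub) :: SEL :: (5 - (0 * -2)) :: PRIM2(mul)] | D=∅]
[5] [S=[7 :: 1] | E=∅ | C=[PRIM2(sub) :: SEL :: (5 - (0 * -2)) :: PRIM2(mul)] | D=∅]
[6] [S=[-6] | E=∅ | C=[SEL :: (5 - (0 * -2)) :: PRIM2(mul)] | D=∅]
[7] [S=∅ | E=∅ | C=[((λu. u) 5) :: (5 - (0 * -2)) :: PRIM2(mul)] | D=∅]
[8] [S=∅ | E=∅ | C=[5 :: (λu. u) :: AP :: (5 - (0 * -2)) :: PRIM2(mul)] | D=∅]
[9] [S=[5] | E=∅ | C=[(λu. u) :: AP :: (5 - (0 * -2)) :: PRIM2(mul)] | D=∅]
[10] [S=[clo(λu. u, ∅) :: 5] | E=∅ | C=[AP :: (5 - (0 * -2)) :: PRIM2(mul)] | D=∅]
[11] [S=∅ | E={u↦5} | C=[u] | D=[(∅, ∅, [(5 - (0 * -2)) :: PRIM2(mul)])]]
[12] [S=[5] | E={u↦5} | C=∅ | D=[(∅, ∅, [(5 - (0 * -2)) :: PRIM2(mul)])]]
[13] [S=[5] | E=∅ | C=[(5 - (0 * -2)) :: PRIM2(mul)] | D=∅]
[14] [S=[5] | E=∅ | C=[5 :: (0 * -2) :: PRIM2(sub) :: PRIM2(mul)] | D=∅]
[15] [S=[5 :: 5] | E=∅ | C=[(0 * -2) :: PRIM2(sub) :: PRIM2(mul)] | D=∅]
[16] [S=[5 :: 5] | E=∅ | C=[0 :: -2 :: PRIM2(mul) :: PRIM2(sub) :: PRIM2(mul)] | D=∅]
[17] [S=[0 :: 5 :: 5] | E=∅ | C=[-2 :: PRIM2(mul) :: PRIM2(sub) :: PRIM2(mul)] | D=∅]
[18] [S=[-2 :: 0 :: 5 :: 5] | E=∅ | C=[PRIM2(mul) :: PRIM2(sub) :: PRIM2(mul)] | D=∅]
[19] [S=[0 :: 5 :: 5] | E=∅ | C=[PRIM2(sub) :: PRIM2(mul)] | D=∅]
[20] [S=[5 :: 5] | E=∅ | C=[PRIM2(mul)] | D=∅]
[21] [S=[25] | E=∅ | C=∅ | D=∅]
→ final value 25

Answer: 25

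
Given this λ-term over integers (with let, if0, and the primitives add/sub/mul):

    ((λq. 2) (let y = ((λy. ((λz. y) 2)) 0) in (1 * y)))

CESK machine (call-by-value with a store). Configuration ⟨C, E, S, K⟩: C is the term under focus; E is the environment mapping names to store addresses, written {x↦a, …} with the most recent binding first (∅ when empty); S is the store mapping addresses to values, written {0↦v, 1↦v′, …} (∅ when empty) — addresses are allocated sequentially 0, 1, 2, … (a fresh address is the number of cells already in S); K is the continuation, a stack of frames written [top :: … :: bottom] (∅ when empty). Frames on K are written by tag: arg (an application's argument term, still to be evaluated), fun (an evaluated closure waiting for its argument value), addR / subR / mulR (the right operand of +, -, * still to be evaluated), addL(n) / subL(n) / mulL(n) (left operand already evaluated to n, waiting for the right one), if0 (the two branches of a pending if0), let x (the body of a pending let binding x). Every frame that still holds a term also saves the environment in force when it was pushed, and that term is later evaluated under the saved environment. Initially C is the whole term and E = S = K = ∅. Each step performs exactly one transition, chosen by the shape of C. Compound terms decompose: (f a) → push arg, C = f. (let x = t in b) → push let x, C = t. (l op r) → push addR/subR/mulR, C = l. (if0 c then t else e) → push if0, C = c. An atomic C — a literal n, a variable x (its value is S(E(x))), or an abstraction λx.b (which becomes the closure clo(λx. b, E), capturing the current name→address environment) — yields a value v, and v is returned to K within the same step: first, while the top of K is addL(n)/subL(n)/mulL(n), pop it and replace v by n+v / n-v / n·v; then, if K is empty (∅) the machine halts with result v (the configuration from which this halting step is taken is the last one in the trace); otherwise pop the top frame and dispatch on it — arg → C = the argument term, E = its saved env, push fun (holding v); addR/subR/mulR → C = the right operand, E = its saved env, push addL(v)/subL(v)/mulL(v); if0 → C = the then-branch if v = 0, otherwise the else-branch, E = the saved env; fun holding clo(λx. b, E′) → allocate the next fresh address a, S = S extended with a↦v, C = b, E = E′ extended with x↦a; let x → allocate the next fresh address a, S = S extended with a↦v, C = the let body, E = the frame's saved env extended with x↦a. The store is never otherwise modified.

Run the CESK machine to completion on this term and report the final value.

t=0: <C=((λq. 2) (let y = ((λy. ((λz. y) 2)) 0) in (1 * y))), E=∅, S=∅, K=∅>
t=1: <C=(λq. 2), E=∅, S=∅, K=[arg]>
t=2: <C=(let y = ((λy. ((λz. y) 2)) 0) in (1 * y)), E=∅, S=∅, K=[fun]>
t=3: <C=((λy. ((λz. y) 2)) 0), E=∅, S=∅, K=[let y :: fun]>
t=4: <C=(λy. ((λz. y) 2)), E=∅, S=∅, K=[arg :: let y :: fun]>
t=5: <C=0, E=∅, S=∅, K=[fun :: let y :: fun]>
t=6: <C=((λz. y) 2), E={y↦0}, S={0↦0}, K=[let y :: fun]>
t=7: <C=(λz. y), E={y↦0}, S={0↦0}, K=[arg :: let y :: fun]>
t=8: <C=2, E={y↦0}, S={0↦0}, K=[fun :: let y :: fun]>
t=9: <C=y, E={z↦1, y↦0}, S={0↦0, 1↦2}, K=[let y :: fun]>
t=10: <C=(1 * y), E={y↦2}, S={0↦0, 1↦2, 2↦0}, K=[fun]>
t=11: <C=1, E={y↦2}, S={0↦0, 1↦2, 2↦0}, K=[mulR :: fun]>
t=12: <C=y, E={y↦2}, S={0↦0, 1↦2, 2↦0}, K=[mulL(1) :: fun]>
t=13: <C=2, E={q↦3}, S={0↦0, 1↦2, 2↦0, 3↦0}, K=∅>
→ final value 2

Answer: 2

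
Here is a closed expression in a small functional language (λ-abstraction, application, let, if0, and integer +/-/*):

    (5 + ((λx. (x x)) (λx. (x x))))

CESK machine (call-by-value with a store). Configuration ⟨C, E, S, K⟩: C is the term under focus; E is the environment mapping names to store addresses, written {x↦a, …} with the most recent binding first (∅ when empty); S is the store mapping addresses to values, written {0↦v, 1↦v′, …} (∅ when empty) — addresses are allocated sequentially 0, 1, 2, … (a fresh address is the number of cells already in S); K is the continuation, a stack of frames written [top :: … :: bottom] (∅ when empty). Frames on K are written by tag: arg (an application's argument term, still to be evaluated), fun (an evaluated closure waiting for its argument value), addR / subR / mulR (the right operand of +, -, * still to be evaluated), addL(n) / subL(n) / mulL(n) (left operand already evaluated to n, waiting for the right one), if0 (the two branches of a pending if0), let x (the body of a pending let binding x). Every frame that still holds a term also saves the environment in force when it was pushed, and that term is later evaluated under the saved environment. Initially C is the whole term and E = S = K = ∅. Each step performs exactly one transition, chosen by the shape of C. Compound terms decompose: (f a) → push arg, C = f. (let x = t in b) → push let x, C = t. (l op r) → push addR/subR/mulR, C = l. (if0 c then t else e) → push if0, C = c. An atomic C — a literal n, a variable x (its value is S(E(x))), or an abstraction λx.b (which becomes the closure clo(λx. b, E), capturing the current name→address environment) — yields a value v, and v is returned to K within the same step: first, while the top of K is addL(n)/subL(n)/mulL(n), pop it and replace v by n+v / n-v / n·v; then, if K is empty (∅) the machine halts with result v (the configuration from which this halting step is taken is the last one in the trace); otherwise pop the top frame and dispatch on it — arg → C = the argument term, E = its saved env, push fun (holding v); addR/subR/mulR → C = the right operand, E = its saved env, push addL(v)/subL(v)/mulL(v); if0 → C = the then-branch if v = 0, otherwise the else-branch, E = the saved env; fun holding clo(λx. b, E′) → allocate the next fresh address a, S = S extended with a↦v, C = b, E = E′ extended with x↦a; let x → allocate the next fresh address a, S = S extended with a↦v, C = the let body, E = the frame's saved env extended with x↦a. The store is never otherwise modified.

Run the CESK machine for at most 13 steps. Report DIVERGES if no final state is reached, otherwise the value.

Answer: DIVERGES (no final state within 13 steps)

Derivation:
step 0: [C=(5 + ((λx. (x x)) (λx. (x x)))) | E=∅ | S=∅ | K=∅]
step 1: [C=5 | E=∅ | S=∅ | K=[addR]]
step 2: [C=((λx. (x x)) (λx. (x x))) | E=∅ | S=∅ | K=[addL(5)]]
step 3: [C=(λx. (x x)) | E=∅ | S=∅ | K=[arg :: addL(5)]]
step 4: [C=(λx. (x x)) | E=∅ | S=∅ | K=[fun :: addL(5)]]
step 5: [C=(x x) | E={x↦0} | S={0↦clo(λx. (x x), ∅)} | K=[addL(5)]]
step 6: [C=x | E={x↦0} | S={0↦clo(λx. (x x), ∅)} | K=[arg :: addL(5)]]
step 7: [C=x | E={x↦0} | S={0↦clo(λx. (x x), ∅)} | K=[fun :: addL(5)]]
step 8: [C=(x x) | E={x↦1} | S={0↦clo(λx. (x x), ∅), 1↦clo(λx. (x x), ∅)} | K=[addL(5)]]
step 9: [C=x | E={x↦1} | S={0↦clo(λx. (x x), ∅), 1↦clo(λx. (x x), ∅)} | K=[arg :: addL(5)]]
step 10: [C=x | E={x↦1} | S={0↦clo(λx. (x x), ∅), 1↦clo(λx. (x x), ∅)} | K=[fun :: addL(5)]]
step 11: [C=(x x) | E={x↦2} | S={0↦clo(λx. (x x), ∅), 1↦clo(λx. (x x), ∅), 2↦clo(λx. (x x), ∅)} | K=[addL(5)]]
step 12: [C=x | E={x↦2} | S={0↦clo(λx. (x x), ∅), 1↦clo(λx. (x x), ∅), 2↦clo(λx. (x x), ∅)} | K=[arg :: addL(5)]]
step 13: [C=x | E={x↦2} | S={0↦clo(λx. (x x), ∅), 1↦clo(λx. (x x), ∅), 2↦clo(λx. (x x), ∅)} | K=[fun :: addL(5)]]
→ 13 transitions taken and the configuration is still not final: no result within 13 steps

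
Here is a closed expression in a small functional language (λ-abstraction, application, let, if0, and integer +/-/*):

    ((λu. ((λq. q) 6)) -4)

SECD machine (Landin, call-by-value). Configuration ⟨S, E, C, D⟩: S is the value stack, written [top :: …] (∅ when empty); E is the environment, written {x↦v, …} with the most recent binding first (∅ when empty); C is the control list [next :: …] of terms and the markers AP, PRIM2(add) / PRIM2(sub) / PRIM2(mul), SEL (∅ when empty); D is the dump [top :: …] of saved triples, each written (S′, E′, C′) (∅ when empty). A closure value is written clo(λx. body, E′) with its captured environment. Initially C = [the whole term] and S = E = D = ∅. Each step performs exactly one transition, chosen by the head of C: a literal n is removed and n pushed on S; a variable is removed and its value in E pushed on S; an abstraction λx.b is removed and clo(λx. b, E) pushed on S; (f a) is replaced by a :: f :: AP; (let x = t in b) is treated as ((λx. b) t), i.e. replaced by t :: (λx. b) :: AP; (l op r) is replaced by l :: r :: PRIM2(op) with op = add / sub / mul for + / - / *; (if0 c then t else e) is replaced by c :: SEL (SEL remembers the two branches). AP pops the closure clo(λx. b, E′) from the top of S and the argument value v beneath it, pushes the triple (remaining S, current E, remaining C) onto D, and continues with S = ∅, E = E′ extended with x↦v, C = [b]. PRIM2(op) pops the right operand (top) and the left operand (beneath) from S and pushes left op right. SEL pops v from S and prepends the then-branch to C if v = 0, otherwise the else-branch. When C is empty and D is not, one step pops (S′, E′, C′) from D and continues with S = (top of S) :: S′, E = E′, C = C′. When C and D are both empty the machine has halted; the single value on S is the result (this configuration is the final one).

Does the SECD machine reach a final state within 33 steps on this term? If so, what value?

Answer: 6

Execution trace:
t=0: [S=∅ | E=∅ | C=[((λu. ((λq. q) 6)) -4)] | D=∅]
t=1: [S=∅ | E=∅ | C=[-4 :: (λu. ((λq. q) 6)) :: AP] | D=∅]
t=2: [S=[-4] | E=∅ | C=[(λu. ((λq. q) 6)) :: AP] | D=∅]
t=3: [S=[clo(λu. ((λq. q) 6), ∅) :: -4] | E=∅ | C=[AP] | D=∅]
t=4: [S=∅ | E={u↦-4} | C=[((λq. q) 6)] | D=[(∅, ∅, ∅)]]
t=5: [S=∅ | E={u↦-4} | C=[6 :: (λq. q) :: AP] | D=[(∅, ∅, ∅)]]
t=6: [S=[6] | E={u↦-4} | C=[(λq. q) :: AP] | D=[(∅, ∅, ∅)]]
t=7: [S=[clo(λq. q, {u↦-4}) :: 6] | E={u↦-4} | C=[AP] | D=[(∅, ∅, ∅)]]
t=8: [S=∅ | E={q↦6, u↦-4} | C=[q] | D=[(∅, {u↦-4}, ∅) :: (∅, ∅, ∅)]]
t=9: [S=[6] | E={q↦6, u↦-4} | C=∅ | D=[(∅, {u↦-4}, ∅) :: (∅, ∅, ∅)]]
t=10: [S=[6] | E={u↦-4} | C=∅ | D=[(∅, ∅, ∅)]]
t=11: [S=[6] | E=∅ | C=∅ | D=∅]
→ final value 6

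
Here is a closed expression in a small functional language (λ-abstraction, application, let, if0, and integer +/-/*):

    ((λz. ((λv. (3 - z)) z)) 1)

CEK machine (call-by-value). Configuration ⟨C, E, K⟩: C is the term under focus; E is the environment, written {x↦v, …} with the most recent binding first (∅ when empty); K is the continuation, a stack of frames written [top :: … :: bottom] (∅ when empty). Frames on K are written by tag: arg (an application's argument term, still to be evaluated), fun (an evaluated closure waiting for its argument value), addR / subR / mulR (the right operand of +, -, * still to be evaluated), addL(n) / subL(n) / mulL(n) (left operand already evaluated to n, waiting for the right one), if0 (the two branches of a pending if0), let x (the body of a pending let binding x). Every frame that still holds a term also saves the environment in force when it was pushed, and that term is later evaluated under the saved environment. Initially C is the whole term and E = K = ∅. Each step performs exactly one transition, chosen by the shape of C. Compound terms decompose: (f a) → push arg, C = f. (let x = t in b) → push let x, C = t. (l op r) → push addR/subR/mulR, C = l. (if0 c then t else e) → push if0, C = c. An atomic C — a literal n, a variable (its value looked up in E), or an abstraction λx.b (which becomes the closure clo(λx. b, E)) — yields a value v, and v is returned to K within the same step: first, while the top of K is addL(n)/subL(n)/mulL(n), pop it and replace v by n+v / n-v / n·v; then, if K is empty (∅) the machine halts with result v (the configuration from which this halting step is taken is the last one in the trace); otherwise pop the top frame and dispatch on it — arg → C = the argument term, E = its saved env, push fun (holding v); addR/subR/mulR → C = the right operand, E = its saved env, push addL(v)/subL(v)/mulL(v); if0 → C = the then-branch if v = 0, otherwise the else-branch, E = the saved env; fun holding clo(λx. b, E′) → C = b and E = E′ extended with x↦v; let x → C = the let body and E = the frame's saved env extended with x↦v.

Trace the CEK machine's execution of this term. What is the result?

Answer: 2

Machine steps:
t=0: ⟨C=((λz. ((λv. (3 - z)) z)) 1); E=∅; K=∅⟩
t=1: ⟨C=(λz. ((λv. (3 - z)) z)); E=∅; K=[arg]⟩
t=2: ⟨C=1; E=∅; K=[fun]⟩
t=3: ⟨C=((λv. (3 - z)) z); E={z↦1}; K=∅⟩
t=4: ⟨C=(λv. (3 - z)); E={z↦1}; K=[arg]⟩
t=5: ⟨C=z; E={z↦1}; K=[fun]⟩
t=6: ⟨C=(3 - z); E={v↦1, z↦1}; K=∅⟩
t=7: ⟨C=3; E={v↦1, z↦1}; K=[subR]⟩
t=8: ⟨C=z; E={v↦1, z↦1}; K=[subL(3)]⟩
→ final value 2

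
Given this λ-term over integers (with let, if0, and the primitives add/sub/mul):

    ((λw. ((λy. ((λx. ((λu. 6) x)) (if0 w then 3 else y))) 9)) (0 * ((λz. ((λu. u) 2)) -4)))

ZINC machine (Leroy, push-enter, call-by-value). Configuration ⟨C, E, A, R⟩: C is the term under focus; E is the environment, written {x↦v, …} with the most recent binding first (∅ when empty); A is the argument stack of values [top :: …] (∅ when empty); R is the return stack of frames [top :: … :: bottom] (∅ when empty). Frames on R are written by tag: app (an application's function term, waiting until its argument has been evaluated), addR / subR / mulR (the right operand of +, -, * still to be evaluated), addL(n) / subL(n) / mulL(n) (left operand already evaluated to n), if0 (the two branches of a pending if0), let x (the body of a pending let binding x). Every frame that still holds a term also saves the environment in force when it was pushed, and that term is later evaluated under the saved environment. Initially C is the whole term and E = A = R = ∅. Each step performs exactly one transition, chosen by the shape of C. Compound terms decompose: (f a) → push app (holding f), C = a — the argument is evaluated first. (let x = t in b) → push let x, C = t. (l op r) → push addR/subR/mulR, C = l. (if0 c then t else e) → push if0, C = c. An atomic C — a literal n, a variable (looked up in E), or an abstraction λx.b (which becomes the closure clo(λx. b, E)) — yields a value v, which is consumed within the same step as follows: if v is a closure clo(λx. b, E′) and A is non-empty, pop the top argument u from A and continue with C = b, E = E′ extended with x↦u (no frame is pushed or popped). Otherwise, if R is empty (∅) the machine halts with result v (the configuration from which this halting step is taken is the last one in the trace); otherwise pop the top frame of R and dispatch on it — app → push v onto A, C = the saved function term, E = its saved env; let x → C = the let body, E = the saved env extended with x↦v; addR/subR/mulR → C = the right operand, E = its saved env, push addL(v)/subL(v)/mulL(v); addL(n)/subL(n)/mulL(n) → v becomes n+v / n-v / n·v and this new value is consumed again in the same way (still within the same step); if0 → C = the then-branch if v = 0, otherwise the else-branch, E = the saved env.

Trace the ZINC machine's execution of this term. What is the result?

step 0: <C=((λw. ((λy. ((λx. ((λu. 6) x)) (if0 w then 3 else y))) 9)) (0 * ((λz. ((λu. u) 2)) -4))), E=∅, A=∅, R=∅>
step 1: <C=(0 * ((λz. ((λu. u) 2)) -4)), E=∅, A=∅, R=[app]>
step 2: <C=0, E=∅, A=∅, R=[mulR :: app]>
step 3: <C=((λz. ((λu. u) 2)) -4), E=∅, A=∅, R=[mulL(0) :: app]>
step 4: <C=-4, E=∅, A=∅, R=[app :: mulL(0) :: app]>
step 5: <C=(λz. ((λu. u) 2)), E=∅, A=[-4], R=[mulL(0) :: app]>
step 6: <C=((λu. u) 2), E={z↦-4}, A=∅, R=[mulL(0) :: app]>
step 7: <C=2, E={z↦-4}, A=∅, R=[app :: mulL(0) :: app]>
step 8: <C=(λu. u), E={z↦-4}, A=[2], R=[mulL(0) :: app]>
step 9: <C=u, E={u↦2, z↦-4}, A=∅, R=[mulL(0) :: app]>
step 10: <C=(λw. ((λy. ((λx. ((λu. 6) x)) (if0 w then 3 else y))) 9)), E=∅, A=[0], R=∅>
step 11: <C=((λy. ((λx. ((λu. 6) x)) (if0 w then 3 else y))) 9), E={w↦0}, A=∅, R=∅>
step 12: <C=9, E={w↦0}, A=∅, R=[app]>
step 13: <C=(λy. ((λx. ((λu. 6) x)) (if0 w then 3 else y))), E={w↦0}, A=[9], R=∅>
step 14: <C=((λx. ((λu. 6) x)) (if0 w then 3 else y)), E={y↦9, w↦0}, A=∅, R=∅>
step 15: <C=(if0 w then 3 else y), E={y↦9, w↦0}, A=∅, R=[app]>
step 16: <C=w, E={y↦9, w↦0}, A=∅, R=[if0 :: app]>
step 17: <C=3, E={y↦9, w↦0}, A=∅, R=[app]>
step 18: <C=(λx. ((λu. 6) x)), E={y↦9, w↦0}, A=[3], R=∅>
step 19: <C=((λu. 6) x), E={x↦3, y↦9, w↦0}, A=∅, R=∅>
step 20: <C=x, E={x↦3, y↦9, w↦0}, A=∅, R=[app]>
step 21: <C=(λu. 6), E={x↦3, y↦9, w↦0}, A=[3], R=∅>
step 22: <C=6, E={u↦3, x↦3, y↦9, w↦0}, A=∅, R=∅>
→ final value 6

Answer: 6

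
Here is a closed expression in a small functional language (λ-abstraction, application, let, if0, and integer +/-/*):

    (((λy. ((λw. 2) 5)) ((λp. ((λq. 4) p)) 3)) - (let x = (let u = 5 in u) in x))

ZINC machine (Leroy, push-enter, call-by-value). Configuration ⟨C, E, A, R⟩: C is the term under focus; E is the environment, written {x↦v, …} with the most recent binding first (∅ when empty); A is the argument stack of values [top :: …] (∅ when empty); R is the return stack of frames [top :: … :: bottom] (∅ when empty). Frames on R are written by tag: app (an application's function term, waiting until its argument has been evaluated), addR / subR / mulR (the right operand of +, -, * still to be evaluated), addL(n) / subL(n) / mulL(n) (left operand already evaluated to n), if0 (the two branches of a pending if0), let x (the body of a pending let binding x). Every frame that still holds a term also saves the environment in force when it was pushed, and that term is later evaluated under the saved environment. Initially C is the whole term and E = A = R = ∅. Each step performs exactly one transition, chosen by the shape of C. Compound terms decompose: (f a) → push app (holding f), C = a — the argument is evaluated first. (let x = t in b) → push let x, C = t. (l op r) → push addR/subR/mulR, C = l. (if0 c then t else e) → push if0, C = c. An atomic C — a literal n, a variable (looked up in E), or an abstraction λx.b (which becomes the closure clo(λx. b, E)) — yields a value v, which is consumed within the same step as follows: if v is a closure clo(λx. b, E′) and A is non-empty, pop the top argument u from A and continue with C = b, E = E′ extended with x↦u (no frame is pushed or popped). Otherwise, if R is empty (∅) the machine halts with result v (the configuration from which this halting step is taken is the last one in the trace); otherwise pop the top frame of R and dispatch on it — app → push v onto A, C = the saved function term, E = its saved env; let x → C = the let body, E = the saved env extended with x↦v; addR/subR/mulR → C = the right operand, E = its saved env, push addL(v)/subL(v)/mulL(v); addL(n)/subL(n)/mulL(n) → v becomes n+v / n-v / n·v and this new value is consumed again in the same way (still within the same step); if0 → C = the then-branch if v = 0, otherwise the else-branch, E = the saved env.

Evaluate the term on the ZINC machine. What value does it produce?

[0] <C=(((λy. ((λw. 2) 5)) ((λp. ((λq. 4) p)) 3)) - (let x = (let u = 5 in u) in x)), E=∅, A=∅, R=∅>
[1] <C=((λy. ((λw. 2) 5)) ((λp. ((λq. 4) p)) 3)), E=∅, A=∅, R=[subR]>
[2] <C=((λp. ((λq. 4) p)) 3), E=∅, A=∅, R=[app :: subR]>
[3] <C=3, E=∅, A=∅, R=[app :: app :: subR]>
[4] <C=(λp. ((λq. 4) p)), E=∅, A=[3], R=[app :: subR]>
[5] <C=((λq. 4) p), E={p↦3}, A=∅, R=[app :: subR]>
[6] <C=p, E={p↦3}, A=∅, R=[app :: app :: subR]>
[7] <C=(λq. 4), E={p↦3}, A=[3], R=[app :: subR]>
[8] <C=4, E={q↦3, p↦3}, A=∅, R=[app :: subR]>
[9] <C=(λy. ((λw. 2) 5)), E=∅, A=[4], R=[subR]>
[10] <C=((λw. 2) 5), E={y↦4}, A=∅, R=[subR]>
[11] <C=5, E={y↦4}, A=∅, R=[app :: subR]>
[12] <C=(λw. 2), E={y↦4}, A=[5], R=[subR]>
[13] <C=2, E={w↦5, y↦4}, A=∅, R=[subR]>
[14] <C=(let x = (let u = 5 in u) in x), E=∅, A=∅, R=[subL(2)]>
[15] <C=(let u = 5 in u), E=∅, A=∅, R=[let x :: subL(2)]>
[16] <C=5, E=∅, A=∅, R=[let u :: let x :: subL(2)]>
[17] <C=u, E={u↦5}, A=∅, R=[let x :: subL(2)]>
[18] <C=x, E={x↦5}, A=∅, R=[subL(2)]>
→ final value -3

Answer: -3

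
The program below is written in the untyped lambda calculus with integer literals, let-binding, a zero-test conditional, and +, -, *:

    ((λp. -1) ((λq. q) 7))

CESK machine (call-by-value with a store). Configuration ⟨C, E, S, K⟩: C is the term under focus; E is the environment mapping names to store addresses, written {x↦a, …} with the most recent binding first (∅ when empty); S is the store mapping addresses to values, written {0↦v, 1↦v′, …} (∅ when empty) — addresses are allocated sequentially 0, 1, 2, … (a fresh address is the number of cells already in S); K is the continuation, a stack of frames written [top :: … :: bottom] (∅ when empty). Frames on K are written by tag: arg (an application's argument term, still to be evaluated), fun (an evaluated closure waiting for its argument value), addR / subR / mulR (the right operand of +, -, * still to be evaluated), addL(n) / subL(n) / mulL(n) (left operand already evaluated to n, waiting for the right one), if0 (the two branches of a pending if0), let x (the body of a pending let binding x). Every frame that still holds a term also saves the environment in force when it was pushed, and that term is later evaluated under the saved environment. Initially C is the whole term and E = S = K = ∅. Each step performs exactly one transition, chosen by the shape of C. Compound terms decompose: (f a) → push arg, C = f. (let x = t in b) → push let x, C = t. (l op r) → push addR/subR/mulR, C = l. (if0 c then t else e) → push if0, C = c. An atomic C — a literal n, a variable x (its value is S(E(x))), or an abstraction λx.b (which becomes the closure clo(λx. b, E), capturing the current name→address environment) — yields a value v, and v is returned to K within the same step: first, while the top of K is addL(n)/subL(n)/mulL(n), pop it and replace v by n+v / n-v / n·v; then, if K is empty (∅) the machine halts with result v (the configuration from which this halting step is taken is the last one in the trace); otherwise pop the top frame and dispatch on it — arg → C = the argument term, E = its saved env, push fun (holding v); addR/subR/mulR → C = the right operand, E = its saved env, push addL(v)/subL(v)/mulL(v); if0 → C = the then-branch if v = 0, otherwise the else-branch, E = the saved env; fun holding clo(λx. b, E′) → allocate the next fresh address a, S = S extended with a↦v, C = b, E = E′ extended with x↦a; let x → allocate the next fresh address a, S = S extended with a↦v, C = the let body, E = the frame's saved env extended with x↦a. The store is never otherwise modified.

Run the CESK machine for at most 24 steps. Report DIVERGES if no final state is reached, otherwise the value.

t=0: [C=((λp. -1) ((λq. q) 7)) | E=∅ | S=∅ | K=∅]
t=1: [C=(λp. -1) | E=∅ | S=∅ | K=[arg]]
t=2: [C=((λq. q) 7) | E=∅ | S=∅ | K=[fun]]
t=3: [C=(λq. q) | E=∅ | S=∅ | K=[arg :: fun]]
t=4: [C=7 | E=∅ | S=∅ | K=[fun :: fun]]
t=5: [C=q | E={q↦0} | S={0↦7} | K=[fun]]
t=6: [C=-1 | E={p↦1} | S={0↦7, 1↦7} | K=∅]
→ final value -1

Answer: -1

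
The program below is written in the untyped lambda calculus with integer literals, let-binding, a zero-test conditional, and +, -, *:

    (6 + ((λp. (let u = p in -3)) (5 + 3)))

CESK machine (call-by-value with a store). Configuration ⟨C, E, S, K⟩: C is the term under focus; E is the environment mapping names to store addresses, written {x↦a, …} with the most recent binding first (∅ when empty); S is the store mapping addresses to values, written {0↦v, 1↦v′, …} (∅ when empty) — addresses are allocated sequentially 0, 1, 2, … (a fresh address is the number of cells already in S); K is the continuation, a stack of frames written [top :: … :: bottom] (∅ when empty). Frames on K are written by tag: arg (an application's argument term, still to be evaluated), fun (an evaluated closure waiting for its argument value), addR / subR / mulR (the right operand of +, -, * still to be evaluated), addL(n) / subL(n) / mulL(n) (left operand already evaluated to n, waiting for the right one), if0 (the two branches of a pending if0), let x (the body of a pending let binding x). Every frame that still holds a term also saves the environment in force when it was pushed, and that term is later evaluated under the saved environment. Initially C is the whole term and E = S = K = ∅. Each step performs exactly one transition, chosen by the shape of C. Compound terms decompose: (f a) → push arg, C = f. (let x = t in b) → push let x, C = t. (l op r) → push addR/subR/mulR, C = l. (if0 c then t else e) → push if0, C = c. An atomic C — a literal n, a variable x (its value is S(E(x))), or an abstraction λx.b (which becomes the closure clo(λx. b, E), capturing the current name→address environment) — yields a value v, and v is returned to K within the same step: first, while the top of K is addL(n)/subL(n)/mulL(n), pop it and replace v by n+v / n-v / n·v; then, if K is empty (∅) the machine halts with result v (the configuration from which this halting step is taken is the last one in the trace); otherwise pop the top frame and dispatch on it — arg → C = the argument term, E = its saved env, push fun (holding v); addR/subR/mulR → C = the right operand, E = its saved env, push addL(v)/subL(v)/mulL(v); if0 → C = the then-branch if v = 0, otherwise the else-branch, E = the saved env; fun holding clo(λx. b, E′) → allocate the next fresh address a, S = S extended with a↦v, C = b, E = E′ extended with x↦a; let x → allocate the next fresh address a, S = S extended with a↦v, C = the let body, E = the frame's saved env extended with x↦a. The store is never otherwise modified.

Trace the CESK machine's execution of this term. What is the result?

0. <C=(6 + ((λp. (let u = p in -3)) (5 + 3))), E=∅, S=∅, K=∅>
1. <C=6, E=∅, S=∅, K=[addR]>
2. <C=((λp. (let u = p in -3)) (5 + 3)), E=∅, S=∅, K=[addL(6)]>
3. <C=(λp. (let u = p in -3)), E=∅, S=∅, K=[arg :: addL(6)]>
4. <C=(5 + 3), E=∅, S=∅, K=[fun :: addL(6)]>
5. <C=5, E=∅, S=∅, K=[addR :: fun :: addL(6)]>
6. <C=3, E=∅, S=∅, K=[addL(5) :: fun :: addL(6)]>
7. <C=(let u = p in -3), E={p↦0}, S={0↦8}, K=[addL(6)]>
8. <C=p, E={p↦0}, S={0↦8}, K=[let u :: addL(6)]>
9. <C=-3, E={u↦1, p↦0}, S={0↦8, 1↦8}, K=[addL(6)]>
→ final value 3

Answer: 3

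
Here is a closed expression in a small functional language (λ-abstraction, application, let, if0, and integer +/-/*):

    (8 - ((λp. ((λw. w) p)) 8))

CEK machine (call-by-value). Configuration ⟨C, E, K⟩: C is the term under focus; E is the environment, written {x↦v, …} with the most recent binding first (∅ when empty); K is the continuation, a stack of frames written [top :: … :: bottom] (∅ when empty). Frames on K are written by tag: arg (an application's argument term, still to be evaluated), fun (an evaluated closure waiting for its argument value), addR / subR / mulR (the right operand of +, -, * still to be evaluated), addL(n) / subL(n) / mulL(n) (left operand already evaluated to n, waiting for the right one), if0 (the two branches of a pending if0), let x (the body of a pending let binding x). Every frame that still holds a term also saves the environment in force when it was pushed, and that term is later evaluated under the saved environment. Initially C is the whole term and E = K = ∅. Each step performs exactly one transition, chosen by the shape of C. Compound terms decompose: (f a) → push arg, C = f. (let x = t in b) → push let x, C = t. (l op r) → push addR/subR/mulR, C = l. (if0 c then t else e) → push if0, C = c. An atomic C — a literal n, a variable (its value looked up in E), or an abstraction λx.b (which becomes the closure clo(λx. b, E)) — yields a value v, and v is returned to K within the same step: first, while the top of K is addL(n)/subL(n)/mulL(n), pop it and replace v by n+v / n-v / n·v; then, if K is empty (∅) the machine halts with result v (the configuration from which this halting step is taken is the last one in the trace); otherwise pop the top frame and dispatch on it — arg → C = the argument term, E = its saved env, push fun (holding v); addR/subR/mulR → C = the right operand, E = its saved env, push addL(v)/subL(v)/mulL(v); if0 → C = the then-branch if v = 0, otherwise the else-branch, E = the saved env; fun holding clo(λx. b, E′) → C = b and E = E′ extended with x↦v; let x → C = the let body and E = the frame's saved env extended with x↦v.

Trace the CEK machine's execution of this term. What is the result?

0. <C=(8 - ((λp. ((λw. w) p)) 8)), E=∅, K=∅>
1. <C=8, E=∅, K=[subR]>
2. <C=((λp. ((λw. w) p)) 8), E=∅, K=[subL(8)]>
3. <C=(λp. ((λw. w) p)), E=∅, K=[arg :: subL(8)]>
4. <C=8, E=∅, K=[fun :: subL(8)]>
5. <C=((λw. w) p), E={p↦8}, K=[subL(8)]>
6. <C=(λw. w), E={p↦8}, K=[arg :: subL(8)]>
7. <C=p, E={p↦8}, K=[fun :: subL(8)]>
8. <C=w, E={w↦8, p↦8}, K=[subL(8)]>
→ final value 0

Answer: 0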